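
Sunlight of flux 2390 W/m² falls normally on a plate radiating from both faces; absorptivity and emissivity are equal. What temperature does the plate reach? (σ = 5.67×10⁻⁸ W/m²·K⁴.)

Absorbed flux αS = emitted flux 2εσT⁴ per unit area; with α = ε this gives T = (S/2σ)^(1/4).
T = (2390 / (2 × 5.67×10⁻⁸))^(1/4) = (2.11×10^10)^(1/4).
T = 381 K.

T ≈ 381 K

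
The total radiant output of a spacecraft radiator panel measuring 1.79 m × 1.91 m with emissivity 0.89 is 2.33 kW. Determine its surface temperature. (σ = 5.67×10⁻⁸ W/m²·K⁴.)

T ≈ 341 K

A = 1.79 × 1.91 = 3.42 m².
From P = εσAT⁴, T = (P / εσA)^(1/4) = (2330 / (0.89 × 5.67×10⁻⁸ × 3.42))^(1/4).
T = (1.35×10^10)^(1/4) = 341 K.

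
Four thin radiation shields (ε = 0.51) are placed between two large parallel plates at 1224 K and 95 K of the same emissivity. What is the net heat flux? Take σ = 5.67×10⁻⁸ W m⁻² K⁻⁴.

Each of the 5 gaps contributes resistance (2/ε − 1) = 2/0.51 − 1 = 2.922; total = 14.61.
q = σ(T₁⁴ − T₂⁴) / 14.61 = 5.67×10⁻⁸ × 2.24×10^12 / 14.61 = 8710 W/m².

q ≈ 8710 W/m²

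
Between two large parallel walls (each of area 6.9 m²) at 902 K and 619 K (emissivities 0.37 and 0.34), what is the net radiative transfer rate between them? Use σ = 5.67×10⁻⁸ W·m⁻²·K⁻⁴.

Q ≈ 43400 W

For two large parallel gray plates, q = σ(T₁⁴ − T₂⁴) / (1/ε₁ + 1/ε₂ − 1).
1/ε₁ + 1/ε₂ − 1 = 1/0.37 + 1/0.34 − 1 = 4.644.
T₁⁴ − T₂⁴ = 6.62×10^11 − 1.47×10^11 = 5.15×10^11 K⁴.
q = 5.67×10⁻⁸ × 5.15×10^11 / 4.644 = 6290 W/m².
Q = q·A = 6290 × 6.9 = 43400 W.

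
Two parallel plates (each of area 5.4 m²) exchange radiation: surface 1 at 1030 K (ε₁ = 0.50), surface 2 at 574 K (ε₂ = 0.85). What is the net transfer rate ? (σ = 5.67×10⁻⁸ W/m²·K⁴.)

Q ≈ 1.43×10^5 W

For two large parallel gray plates, q = σ(T₁⁴ − T₂⁴) / (1/ε₁ + 1/ε₂ − 1).
1/ε₁ + 1/ε₂ − 1 = 1/0.50 + 1/0.85 − 1 = 2.176.
T₁⁴ − T₂⁴ = 1.13×10^12 − 1.09×10^11 = 1.02×10^12 K⁴.
q = 5.67×10⁻⁸ × 1.02×10^12 / 2.176 = 26500 W/m².
Q = q·A = 26500 × 5.4 = 1.43×10^5 W.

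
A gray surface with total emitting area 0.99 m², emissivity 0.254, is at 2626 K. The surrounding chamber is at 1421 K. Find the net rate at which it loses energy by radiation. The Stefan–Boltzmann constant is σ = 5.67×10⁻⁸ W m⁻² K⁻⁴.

Q = εσA(T⁴ − T_s⁴). T⁴ − T_s⁴ = (2626)⁴ − (1421)⁴ = 4.76×10^13 − 4.08×10^12 = 4.35×10^13 K⁴.
Q = 0.254 × 5.67×10⁻⁸ × 0.990 × 4.35×10^13 = 6.20×10^5 W.

Q ≈ 6.20×10^5 W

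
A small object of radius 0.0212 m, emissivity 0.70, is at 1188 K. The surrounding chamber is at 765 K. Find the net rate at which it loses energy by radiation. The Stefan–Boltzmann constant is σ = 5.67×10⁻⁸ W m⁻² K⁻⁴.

Q ≈ 370 W

A = 4πr² = 4π × (0.0212)² = 5.65×10^-3 m².
Q = εσA(T⁴ − T_s⁴). T⁴ − T_s⁴ = (1188)⁴ − (765)⁴ = 1.99×10^12 − 3.42×10^11 = 1.65×10^12 K⁴.
Q = 0.70 × 5.67×10⁻⁸ × 5.65×10^-3 × 1.65×10^12 = 370 W.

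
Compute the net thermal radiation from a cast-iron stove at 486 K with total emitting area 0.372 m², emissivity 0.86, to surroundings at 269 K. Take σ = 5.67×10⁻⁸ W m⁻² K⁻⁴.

Q ≈ 917 W

Q = εσA(T⁴ − T_s⁴). T⁴ − T_s⁴ = (486)⁴ − (269)⁴ = 5.58×10^10 − 5.24×10^9 = 5.06×10^10 K⁴.
Q = 0.86 × 5.67×10⁻⁸ × 0.372 × 5.06×10^10 = 917 W.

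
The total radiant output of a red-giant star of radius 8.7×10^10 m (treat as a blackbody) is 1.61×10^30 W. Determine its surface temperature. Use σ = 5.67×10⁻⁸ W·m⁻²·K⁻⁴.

A = 4πr² = 4π × (8.7×10^10)² = 9.51×10^22 m².
From P = σAT⁴, T = (P / σA)^(1/4) = (1.61×10^30 / (5.67×10⁻⁸ × 9.51×10^22))^(1/4).
T = (2.99×10^14)^(1/4) = 4160 K.

T ≈ 4160 K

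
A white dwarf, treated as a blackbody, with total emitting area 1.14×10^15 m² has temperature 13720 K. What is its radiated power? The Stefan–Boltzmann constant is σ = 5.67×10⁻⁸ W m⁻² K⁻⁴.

P = σAT⁴ = 5.67×10⁻⁸ × 1.14×10^15 × (13720)⁴ = 5.67×10⁻⁸ × 1.14×10^15 × 3.54×10^16.
P = 2.29×10^24 W.

P ≈ 2.29×10^24 W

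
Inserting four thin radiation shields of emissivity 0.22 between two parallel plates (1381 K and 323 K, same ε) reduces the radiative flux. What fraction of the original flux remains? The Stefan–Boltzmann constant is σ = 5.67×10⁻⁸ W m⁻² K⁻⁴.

With N identical shields there are N+1 = 5 gaps in series, each with the same radiative resistance, so the flux falls to 1/(N+1) of its unshielded value.

ratio ≈ 0.200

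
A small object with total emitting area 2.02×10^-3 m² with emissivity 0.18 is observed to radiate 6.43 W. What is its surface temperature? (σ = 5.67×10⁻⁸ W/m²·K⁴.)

T ≈ 747 K

From P = εσAT⁴, T = (P / εσA)^(1/4) = (6.43 / (0.18 × 5.67×10⁻⁸ × 2.02×10^-3))^(1/4).
T = (3.12×10^11)^(1/4) = 747 K.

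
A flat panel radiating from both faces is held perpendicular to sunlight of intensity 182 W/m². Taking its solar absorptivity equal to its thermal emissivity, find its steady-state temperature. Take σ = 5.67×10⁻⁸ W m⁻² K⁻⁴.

T ≈ 200 K

Absorbed flux αS = emitted flux 2εσT⁴ per unit area; with α = ε this gives T = (S/2σ)^(1/4).
T = (182 / (2 × 5.67×10⁻⁸))^(1/4) = (1.60×10^9)^(1/4).
T = 200 K.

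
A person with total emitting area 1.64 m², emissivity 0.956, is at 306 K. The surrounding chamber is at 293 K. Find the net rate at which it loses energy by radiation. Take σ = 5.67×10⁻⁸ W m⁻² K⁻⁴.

Q = εσA(T⁴ − T_s⁴). T⁴ − T_s⁴ = (306)⁴ − (293)⁴ = 8.77×10^9 − 7.37×10^9 = 1.40×10^9 K⁴.
Q = 0.956 × 5.67×10⁻⁸ × 1.64 × 1.40×10^9 = 124 W.

Q ≈ 124 W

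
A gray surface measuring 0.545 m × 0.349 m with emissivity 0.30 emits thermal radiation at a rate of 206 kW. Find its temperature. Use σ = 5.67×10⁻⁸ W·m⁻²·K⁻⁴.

T ≈ 2820 K

A = 0.545 × 0.349 = 0.190 m².
From P = εσAT⁴, T = (P / εσA)^(1/4) = (2.06×10^5 / (0.30 × 5.67×10⁻⁸ × 0.190))^(1/4).
T = (6.37×10^13)^(1/4) = 2820 K.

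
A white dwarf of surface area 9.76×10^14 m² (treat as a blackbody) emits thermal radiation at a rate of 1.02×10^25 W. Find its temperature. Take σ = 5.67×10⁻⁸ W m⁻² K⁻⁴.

T ≈ 20700 K

From P = σAT⁴, T = (P / σA)^(1/4) = (1.02×10^25 / (5.67×10⁻⁸ × 9.76×10^14))^(1/4).
T = (1.84×10^17)^(1/4) = 20700 K.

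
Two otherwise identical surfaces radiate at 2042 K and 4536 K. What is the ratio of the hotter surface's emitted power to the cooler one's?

ratio ≈ 24.3

P ∝ T⁴, so the ratio is (4536/2042)⁴ = (2.221)⁴ = 24.3.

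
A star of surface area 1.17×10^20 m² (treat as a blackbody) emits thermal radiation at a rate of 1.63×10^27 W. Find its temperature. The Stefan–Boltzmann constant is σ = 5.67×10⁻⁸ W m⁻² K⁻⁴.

From P = σAT⁴, T = (P / σA)^(1/4) = (1.63×10^27 / (5.67×10⁻⁸ × 1.17×10^20))^(1/4).
T = (2.46×10^14)^(1/4) = 3960 K.

T ≈ 3960 K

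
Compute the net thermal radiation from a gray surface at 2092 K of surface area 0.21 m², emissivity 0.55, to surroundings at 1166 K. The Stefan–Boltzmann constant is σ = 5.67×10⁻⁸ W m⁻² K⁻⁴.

Q = εσA(T⁴ − T_s⁴). T⁴ − T_s⁴ = (2092)⁴ − (1166)⁴ = 1.92×10^13 − 1.85×10^12 = 1.73×10^13 K⁴.
Q = 0.55 × 5.67×10⁻⁸ × 0.210 × 1.73×10^13 = 1.13×10^5 W.

Q ≈ 1.13×10^5 W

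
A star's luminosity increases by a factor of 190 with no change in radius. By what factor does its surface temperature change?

factor ≈ 3.71

P ∝ T⁴ ⇒ T ∝ P^(1/4), so T scales by (190)^(1/4) = 3.71.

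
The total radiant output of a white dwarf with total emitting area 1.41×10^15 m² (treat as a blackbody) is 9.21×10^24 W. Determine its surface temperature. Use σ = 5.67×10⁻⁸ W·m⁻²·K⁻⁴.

From P = σAT⁴, T = (P / σA)^(1/4) = (9.21×10^24 / (5.67×10⁻⁸ × 1.41×10^15))^(1/4).
T = (1.15×10^17)^(1/4) = 18400 K.

T ≈ 18400 K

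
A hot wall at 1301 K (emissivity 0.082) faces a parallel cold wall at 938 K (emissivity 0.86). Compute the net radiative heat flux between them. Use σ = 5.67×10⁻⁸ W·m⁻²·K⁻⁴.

For two large parallel gray plates, q = σ(T₁⁴ − T₂⁴) / (1/ε₁ + 1/ε₂ − 1).
1/ε₁ + 1/ε₂ − 1 = 1/0.082 + 1/0.86 − 1 = 12.36.
T₁⁴ − T₂⁴ = 2.86×10^12 − 7.74×10^11 = 2.09×10^12 K⁴.
q = 5.67×10⁻⁸ × 2.09×10^12 / 12.36 = 9590 W/m².

q ≈ 9590 W/m²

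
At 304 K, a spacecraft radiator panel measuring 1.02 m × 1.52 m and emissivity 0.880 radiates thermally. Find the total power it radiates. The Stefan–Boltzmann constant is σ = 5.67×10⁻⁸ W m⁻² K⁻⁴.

P ≈ 661 W

A = 1.02 × 1.52 = 1.55 m².
Stefan–Boltzmann: P = εσAT⁴ = 0.880 × 5.67×10⁻⁸ × 1.55 × (304)⁴ = 0.880 × 5.67×10⁻⁸ × 1.55 × 8.54×10^9.
P = 661 W.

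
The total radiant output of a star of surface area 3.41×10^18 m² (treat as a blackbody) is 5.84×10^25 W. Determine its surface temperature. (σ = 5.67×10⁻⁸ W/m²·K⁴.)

From P = σAT⁴, T = (P / σA)^(1/4) = (5.84×10^25 / (5.67×10⁻⁸ × 3.41×10^18))^(1/4).
T = (3.02×10^14)^(1/4) = 4170 K.

T ≈ 4170 K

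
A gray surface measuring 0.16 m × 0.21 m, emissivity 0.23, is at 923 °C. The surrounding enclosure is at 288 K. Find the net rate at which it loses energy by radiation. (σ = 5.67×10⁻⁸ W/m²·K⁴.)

A = 0.16 × 0.21 = 0.0336 m².
Convert: 923 °C = 1196 K.
Q = εσA(T⁴ − T_s⁴). T⁴ − T_s⁴ = (1196)⁴ − (288)⁴ = 2.05×10^12 − 6.88×10^9 = 2.04×10^12 K⁴.
Q = 0.23 × 5.67×10⁻⁸ × 0.0336 × 2.04×10^12 = 894 W.

Q ≈ 894 W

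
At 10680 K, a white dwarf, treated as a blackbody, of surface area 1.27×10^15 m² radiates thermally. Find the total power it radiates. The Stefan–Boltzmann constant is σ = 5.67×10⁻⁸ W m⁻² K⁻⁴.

P = σAT⁴ = 5.67×10⁻⁸ × 1.27×10^15 × (10680)⁴ = 5.67×10⁻⁸ × 1.27×10^15 × 1.30×10^16.
P = 9.37×10^23 W.

P ≈ 9.37×10^23 W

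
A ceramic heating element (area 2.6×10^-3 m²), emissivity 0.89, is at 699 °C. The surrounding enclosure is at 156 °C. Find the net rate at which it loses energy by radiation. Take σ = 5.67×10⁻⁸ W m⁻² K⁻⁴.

Convert: 699 °C = 972 K; 156 °C = 429 K.
Q = εσA(T⁴ − T_s⁴). T⁴ − T_s⁴ = (972)⁴ − (429)⁴ = 8.93×10^11 − 3.39×10^10 = 8.59×10^11 K⁴.
Q = 0.89 × 5.67×10⁻⁸ × 2.60×10^-3 × 8.59×10^11 = 113 W.

Q ≈ 113 W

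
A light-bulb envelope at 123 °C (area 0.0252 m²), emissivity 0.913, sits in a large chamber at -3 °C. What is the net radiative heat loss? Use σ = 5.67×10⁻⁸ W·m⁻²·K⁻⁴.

Q ≈ 25.1 W

Convert: 123 °C = 396 K; -3 °C = 270 K.
Q = εσA(T⁴ − T_s⁴). T⁴ − T_s⁴ = (396)⁴ − (270)⁴ = 2.46×10^10 − 5.31×10^9 = 1.93×10^10 K⁴.
Q = 0.913 × 5.67×10⁻⁸ × 0.0252 × 1.93×10^10 = 25.1 W.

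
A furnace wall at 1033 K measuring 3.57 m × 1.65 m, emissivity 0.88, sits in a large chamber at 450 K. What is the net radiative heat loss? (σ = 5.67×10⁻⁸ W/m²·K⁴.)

Q ≈ 3.23×10^5 W

A = 3.57 × 1.65 = 5.89 m².
Q = εσA(T⁴ − T_s⁴). T⁴ − T_s⁴ = (1033)⁴ − (450)⁴ = 1.14×10^12 − 4.10×10^10 = 1.10×10^12 K⁴.
Q = 0.88 × 5.67×10⁻⁸ × 5.89 × 1.10×10^12 = 3.23×10^5 W.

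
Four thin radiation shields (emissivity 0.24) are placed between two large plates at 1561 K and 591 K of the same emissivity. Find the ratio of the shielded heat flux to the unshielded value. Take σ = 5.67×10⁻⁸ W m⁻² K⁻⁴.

With N identical shields there are N+1 = 5 gaps in series, each with the same radiative resistance, so the flux falls to 1/(N+1) of its unshielded value.

ratio ≈ 0.200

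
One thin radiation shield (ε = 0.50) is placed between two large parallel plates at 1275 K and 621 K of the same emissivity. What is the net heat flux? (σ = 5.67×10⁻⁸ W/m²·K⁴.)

Each of the 2 gaps contributes resistance (2/ε − 1) = 2/0.50 − 1 = 3.000; total = 6.000.
q = σ(T₁⁴ − T₂⁴) / 6.000 = 5.67×10⁻⁸ × 2.49×10^12 / 6.000 = 23600 W/m².

q ≈ 23600 W/m²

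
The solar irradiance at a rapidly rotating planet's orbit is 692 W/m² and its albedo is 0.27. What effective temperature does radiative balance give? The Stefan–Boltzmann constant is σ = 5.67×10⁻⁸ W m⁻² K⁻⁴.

Power absorbed = (1−a)S·πR²; power emitted = 4πR²σT⁴. Equating and cancelling πR²:
T = ((1−a)S / 4σ)^(1/4) = (505 / (4 × 5.67×10⁻⁸))^(1/4) = (2.23×10^9)^(1/4).
T = 217 K.

T ≈ 217 K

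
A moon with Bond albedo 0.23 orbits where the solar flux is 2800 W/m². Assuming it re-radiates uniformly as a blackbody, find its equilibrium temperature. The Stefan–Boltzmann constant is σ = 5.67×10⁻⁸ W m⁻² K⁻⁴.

T ≈ 312 K

Power absorbed = (1−a)S·πR²; power emitted = 4πR²σT⁴. Equating and cancelling πR²:
T = ((1−a)S / 4σ)^(1/4) = (2160 / (4 × 5.67×10⁻⁸))^(1/4) = (9.51×10^9)^(1/4).
T = 312 K.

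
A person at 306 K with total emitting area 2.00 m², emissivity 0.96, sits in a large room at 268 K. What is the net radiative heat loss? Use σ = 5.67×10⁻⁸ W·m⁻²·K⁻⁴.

Q = εσA(T⁴ − T_s⁴). T⁴ − T_s⁴ = (306)⁴ − (268)⁴ = 8.77×10^9 − 5.16×10^9 = 3.61×10^9 K⁴.
Q = 0.96 × 5.67×10⁻⁸ × 2.00 × 3.61×10^9 = 393 W.

Q ≈ 393 W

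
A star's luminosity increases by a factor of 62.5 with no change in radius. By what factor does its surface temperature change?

factor ≈ 2.81

P ∝ T⁴ ⇒ T ∝ P^(1/4), so T scales by (62.5)^(1/4) = 2.81.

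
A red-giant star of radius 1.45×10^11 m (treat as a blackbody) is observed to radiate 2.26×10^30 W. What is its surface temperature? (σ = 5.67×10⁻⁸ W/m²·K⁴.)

A = 4πr² = 4π × (1.45×10^11)² = 2.64×10^23 m².
From P = σAT⁴, T = (P / σA)^(1/4) = (2.26×10^30 / (5.67×10⁻⁸ × 2.64×10^23))^(1/4).
T = (1.51×10^14)^(1/4) = 3500 K.

T ≈ 3500 K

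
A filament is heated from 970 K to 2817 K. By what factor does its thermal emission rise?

P ∝ T⁴, so the ratio is (2817/970)⁴ = (2.904)⁴ = 71.1.

ratio ≈ 71.1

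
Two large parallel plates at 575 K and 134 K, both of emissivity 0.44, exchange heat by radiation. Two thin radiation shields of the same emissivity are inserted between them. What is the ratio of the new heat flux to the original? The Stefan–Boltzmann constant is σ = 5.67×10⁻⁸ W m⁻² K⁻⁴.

ratio ≈ 0.333

With N identical shields there are N+1 = 3 gaps in series, each with the same radiative resistance, so the flux falls to 1/(N+1) of its unshielded value.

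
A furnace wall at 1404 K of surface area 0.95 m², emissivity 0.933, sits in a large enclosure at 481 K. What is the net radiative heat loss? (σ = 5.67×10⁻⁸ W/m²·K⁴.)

Q = εσA(T⁴ − T_s⁴). T⁴ − T_s⁴ = (1404)⁴ − (481)⁴ = 3.89×10^12 − 5.35×10^10 = 3.83×10^12 K⁴.
Q = 0.933 × 5.67×10⁻⁸ × 0.950 × 3.83×10^12 = 1.93×10^5 W.

Q ≈ 1.93×10^5 W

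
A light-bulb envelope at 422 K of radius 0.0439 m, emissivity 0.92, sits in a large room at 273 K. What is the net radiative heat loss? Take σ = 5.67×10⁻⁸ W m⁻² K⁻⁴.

Q ≈ 33.0 W

A = 4πr² = 4π × (0.0439)² = 0.0242 m².
Q = εσA(T⁴ − T_s⁴). T⁴ − T_s⁴ = (422)⁴ − (273)⁴ = 3.17×10^10 − 5.55×10^9 = 2.62×10^10 K⁴.
Q = 0.92 × 5.67×10⁻⁸ × 0.0242 × 2.62×10^10 = 33.0 W.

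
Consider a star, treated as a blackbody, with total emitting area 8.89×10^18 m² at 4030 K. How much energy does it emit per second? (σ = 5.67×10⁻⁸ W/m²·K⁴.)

P = σAT⁴ = 5.67×10⁻⁸ × 8.89×10^18 × (4030)⁴ = 5.67×10⁻⁸ × 8.89×10^18 × 2.64×10^14.
P = 1.33×10^26 W.

P ≈ 1.33×10^26 W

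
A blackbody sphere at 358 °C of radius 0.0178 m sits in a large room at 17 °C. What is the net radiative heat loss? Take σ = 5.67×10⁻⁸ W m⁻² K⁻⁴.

Q ≈ 34.2 W

A = 4πr² = 4π × (0.0178)² = 3.98×10^-3 m².
Convert: 358 °C = 631 K; 17 °C = 290 K.
Q = σA(T⁴ − T_s⁴). T⁴ − T_s⁴ = (631)⁴ − (290)⁴ = 1.59×10^11 − 7.07×10^9 = 1.51×10^11 K⁴.
Q = 5.67×10⁻⁸ × 3.98×10^-3 × 1.51×10^11 = 34.2 W.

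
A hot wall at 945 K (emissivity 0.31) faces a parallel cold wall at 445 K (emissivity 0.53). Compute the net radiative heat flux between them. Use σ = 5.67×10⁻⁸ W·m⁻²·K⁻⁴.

For two large parallel gray plates, q = σ(T₁⁴ − T₂⁴) / (1/ε₁ + 1/ε₂ − 1).
1/ε₁ + 1/ε₂ − 1 = 1/0.31 + 1/0.53 − 1 = 4.113.
T₁⁴ − T₂⁴ = 7.97×10^11 − 3.92×10^10 = 7.58×10^11 K⁴.
q = 5.67×10⁻⁸ × 7.58×10^11 / 4.113 = 10500 W/m².

q ≈ 10500 W/m²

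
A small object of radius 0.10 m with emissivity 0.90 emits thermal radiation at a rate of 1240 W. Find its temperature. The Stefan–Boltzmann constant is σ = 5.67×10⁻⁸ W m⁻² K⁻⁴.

A = 4πr² = 4π × (0.10)² = 0.126 m².
From P = εσAT⁴, T = (P / εσA)^(1/4) = (1240 / (0.90 × 5.67×10⁻⁸ × 0.126))^(1/4).
T = (1.93×10^11)^(1/4) = 663 K.

T ≈ 663 K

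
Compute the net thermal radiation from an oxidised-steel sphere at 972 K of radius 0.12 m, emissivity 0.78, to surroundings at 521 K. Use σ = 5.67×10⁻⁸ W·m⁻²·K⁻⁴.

Q ≈ 6550 W

A = 4πr² = 4π × (0.12)² = 0.181 m².
Q = εσA(T⁴ − T_s⁴). T⁴ − T_s⁴ = (972)⁴ − (521)⁴ = 8.93×10^11 − 7.37×10^10 = 8.19×10^11 K⁴.
Q = 0.78 × 5.67×10⁻⁸ × 0.181 × 8.19×10^11 = 6550 W.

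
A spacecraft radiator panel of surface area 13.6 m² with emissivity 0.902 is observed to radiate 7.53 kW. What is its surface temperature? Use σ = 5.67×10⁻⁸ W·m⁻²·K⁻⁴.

From P = εσAT⁴, T = (P / εσA)^(1/4) = (7530 / (0.902 × 5.67×10⁻⁸ × 13.6))^(1/4).
T = (1.08×10^10)^(1/4) = 323 K.

T ≈ 323 K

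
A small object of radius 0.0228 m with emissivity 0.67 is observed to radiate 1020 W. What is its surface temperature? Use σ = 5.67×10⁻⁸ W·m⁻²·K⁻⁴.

T ≈ 1420 K

A = 4πr² = 4π × (0.0228)² = 6.53×10^-3 m².
From P = εσAT⁴, T = (P / εσA)^(1/4) = (1020 / (0.67 × 5.67×10⁻⁸ × 6.53×10^-3))^(1/4).
T = (4.11×10^12)^(1/4) = 1420 K.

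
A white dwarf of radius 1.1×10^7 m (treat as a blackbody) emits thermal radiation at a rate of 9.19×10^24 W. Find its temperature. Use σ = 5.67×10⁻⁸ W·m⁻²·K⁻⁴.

A = 4πr² = 4π × (1.1×10^7)² = 1.52×10^15 m².
From P = σAT⁴, T = (P / σA)^(1/4) = (9.19×10^24 / (5.67×10⁻⁸ × 1.52×10^15))^(1/4).
T = (1.07×10^17)^(1/4) = 18100 K.

T ≈ 18100 K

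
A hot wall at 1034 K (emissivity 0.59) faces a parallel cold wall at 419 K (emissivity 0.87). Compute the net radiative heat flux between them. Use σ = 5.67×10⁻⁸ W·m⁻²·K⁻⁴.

q ≈ 34200 W/m²

For two large parallel gray plates, q = σ(T₁⁴ − T₂⁴) / (1/ε₁ + 1/ε₂ − 1).
1/ε₁ + 1/ε₂ − 1 = 1/0.59 + 1/0.87 − 1 = 1.844.
T₁⁴ − T₂⁴ = 1.14×10^12 − 3.08×10^10 = 1.11×10^12 K⁴.
q = 5.67×10⁻⁸ × 1.11×10^12 / 1.844 = 34200 W/m².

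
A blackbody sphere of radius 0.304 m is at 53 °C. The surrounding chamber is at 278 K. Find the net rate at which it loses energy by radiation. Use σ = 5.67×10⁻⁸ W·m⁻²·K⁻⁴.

Q ≈ 350 W

A = 4πr² = 4π × (0.304)² = 1.16 m².
Convert: 53 °C = 326 K.
Q = σA(T⁴ − T_s⁴). T⁴ − T_s⁴ = (326)⁴ − (278)⁴ = 1.13×10^10 − 5.97×10^9 = 5.32×10^9 K⁴.
Q = 5.67×10⁻⁸ × 1.16 × 5.32×10^9 = 350 W.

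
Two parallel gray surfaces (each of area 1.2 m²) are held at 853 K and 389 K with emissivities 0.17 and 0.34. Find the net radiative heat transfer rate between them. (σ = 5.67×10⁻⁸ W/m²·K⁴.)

Q ≈ 4410 W

For two large parallel gray plates, q = σ(T₁⁴ − T₂⁴) / (1/ε₁ + 1/ε₂ − 1).
1/ε₁ + 1/ε₂ − 1 = 1/0.17 + 1/0.34 − 1 = 7.824.
T₁⁴ − T₂⁴ = 5.29×10^11 − 2.29×10^10 = 5.07×10^11 K⁴.
q = 5.67×10⁻⁸ × 5.07×10^11 / 7.824 = 3670 W/m².
Q = q·A = 3670 × 1.2 = 4410 W.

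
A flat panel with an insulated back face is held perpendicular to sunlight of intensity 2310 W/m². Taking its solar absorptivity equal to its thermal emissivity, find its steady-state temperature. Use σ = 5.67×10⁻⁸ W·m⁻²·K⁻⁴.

T ≈ 449 K

Absorbed flux αS = emitted flux εσT⁴ (one radiating face); with α = ε, T = (S/σ)^(1/4).
T = (2310 / 5.67×10⁻⁸)^(1/4) = (4.07×10^10)^(1/4).
T = 449 K.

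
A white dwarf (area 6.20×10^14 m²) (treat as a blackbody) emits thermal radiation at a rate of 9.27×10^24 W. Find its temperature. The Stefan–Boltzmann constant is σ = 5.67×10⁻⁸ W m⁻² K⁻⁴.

From P = σAT⁴, T = (P / σA)^(1/4) = (9.27×10^24 / (5.67×10⁻⁸ × 6.20×10^14))^(1/4).
T = (2.64×10^17)^(1/4) = 22700 K.

T ≈ 22700 K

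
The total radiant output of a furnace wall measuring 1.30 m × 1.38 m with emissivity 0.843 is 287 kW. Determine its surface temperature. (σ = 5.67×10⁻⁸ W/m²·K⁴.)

A = 1.30 × 1.38 = 1.79 m².
From P = εσAT⁴, T = (P / εσA)^(1/4) = (2.87×10^5 / (0.843 × 5.67×10⁻⁸ × 1.79))^(1/4).
T = (3.35×10^12)^(1/4) = 1350 K.

T ≈ 1350 K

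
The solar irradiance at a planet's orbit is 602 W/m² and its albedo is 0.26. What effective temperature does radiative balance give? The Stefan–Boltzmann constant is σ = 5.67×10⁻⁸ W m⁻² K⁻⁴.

Power absorbed = (1−a)S·πR²; power emitted = 4πR²σT⁴. Equating and cancelling πR²:
T = ((1−a)S / 4σ)^(1/4) = (445 / (4 × 5.67×10⁻⁸))^(1/4) = (1.96×10^9)^(1/4).
T = 211 K.

T ≈ 211 K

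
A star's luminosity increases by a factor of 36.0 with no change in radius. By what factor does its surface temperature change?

P ∝ T⁴ ⇒ T ∝ P^(1/4), so T scales by (36.0)^(1/4) = 2.45.

factor ≈ 2.45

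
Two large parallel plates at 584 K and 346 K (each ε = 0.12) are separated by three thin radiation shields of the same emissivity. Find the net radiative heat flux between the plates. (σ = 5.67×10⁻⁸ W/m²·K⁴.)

q ≈ 92.3 W/m²

Each of the 4 gaps contributes resistance (2/ε − 1) = 2/0.12 − 1 = 15.67; total = 62.67.
q = σ(T₁⁴ − T₂⁴) / 62.67 = 5.67×10⁻⁸ × 1.02×10^11 / 62.67 = 92.3 W/m².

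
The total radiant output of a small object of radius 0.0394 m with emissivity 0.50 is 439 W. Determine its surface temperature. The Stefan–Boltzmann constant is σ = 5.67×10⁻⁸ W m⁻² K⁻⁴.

A = 4πr² = 4π × (0.0394)² = 0.0195 m².
From P = εσAT⁴, T = (P / εσA)^(1/4) = (439 / (0.50 × 5.67×10⁻⁸ × 0.0195))^(1/4).
T = (7.94×10^11)^(1/4) = 944 K.

T ≈ 944 K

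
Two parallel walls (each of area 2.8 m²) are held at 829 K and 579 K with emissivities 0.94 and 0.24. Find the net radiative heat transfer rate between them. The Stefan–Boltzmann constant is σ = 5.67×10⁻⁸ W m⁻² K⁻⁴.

For two large parallel gray plates, q = σ(T₁⁴ − T₂⁴) / (1/ε₁ + 1/ε₂ − 1).
1/ε₁ + 1/ε₂ − 1 = 1/0.94 + 1/0.24 − 1 = 4.230.
T₁⁴ − T₂⁴ = 4.72×10^11 − 1.12×10^11 = 3.60×10^11 K⁴.
q = 5.67×10⁻⁸ × 3.60×10^11 / 4.230 = 4820 W/m².
Q = q·A = 4820 × 2.8 = 13500 W.

Q ≈ 13500 W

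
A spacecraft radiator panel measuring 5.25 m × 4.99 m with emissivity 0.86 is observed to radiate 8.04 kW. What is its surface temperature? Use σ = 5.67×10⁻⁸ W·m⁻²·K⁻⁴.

A = 5.25 × 4.99 = 26.2 m².
From P = εσAT⁴, T = (P / εσA)^(1/4) = (8040 / (0.86 × 5.67×10⁻⁸ × 26.2))^(1/4).
T = (6.29×10^9)^(1/4) = 282 K.

T ≈ 282 K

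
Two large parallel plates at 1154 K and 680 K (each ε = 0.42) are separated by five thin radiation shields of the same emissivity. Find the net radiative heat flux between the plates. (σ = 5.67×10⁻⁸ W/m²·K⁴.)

Each of the 6 gaps contributes resistance (2/ε − 1) = 2/0.42 − 1 = 3.762; total = 22.57.
q = σ(T₁⁴ − T₂⁴) / 22.57 = 5.67×10⁻⁸ × 1.56×10^12 / 22.57 = 3920 W/m².

q ≈ 3920 W/m²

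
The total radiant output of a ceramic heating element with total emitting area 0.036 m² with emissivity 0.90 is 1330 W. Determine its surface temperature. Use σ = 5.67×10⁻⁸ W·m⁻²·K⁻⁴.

From P = εσAT⁴, T = (P / εσA)^(1/4) = (1330 / (0.90 × 5.67×10⁻⁸ × 0.0360))^(1/4).
T = (7.24×10^11)^(1/4) = 922 K.

T ≈ 922 K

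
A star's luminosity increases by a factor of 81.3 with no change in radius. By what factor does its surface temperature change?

factor ≈ 3.00

P ∝ T⁴ ⇒ T ∝ P^(1/4), so T scales by (81.3)^(1/4) = 3.00.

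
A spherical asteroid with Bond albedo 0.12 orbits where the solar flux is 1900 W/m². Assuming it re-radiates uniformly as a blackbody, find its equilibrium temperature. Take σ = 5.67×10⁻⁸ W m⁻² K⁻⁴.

Power absorbed = (1−a)S·πR²; power emitted = 4πR²σT⁴. Equating and cancelling πR²:
T = ((1−a)S / 4σ)^(1/4) = (1670 / (4 × 5.67×10⁻⁸))^(1/4) = (7.37×10^9)^(1/4).
T = 293 K.

T ≈ 293 K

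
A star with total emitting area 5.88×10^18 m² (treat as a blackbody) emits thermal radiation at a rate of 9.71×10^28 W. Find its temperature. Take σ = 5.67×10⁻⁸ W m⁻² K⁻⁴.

T ≈ 23200 K

From P = σAT⁴, T = (P / σA)^(1/4) = (9.71×10^28 / (5.67×10⁻⁸ × 5.88×10^18))^(1/4).
T = (2.91×10^17)^(1/4) = 23200 K.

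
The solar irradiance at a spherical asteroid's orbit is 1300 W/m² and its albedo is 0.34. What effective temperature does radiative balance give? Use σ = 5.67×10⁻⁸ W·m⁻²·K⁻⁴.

Power absorbed = (1−a)S·πR²; power emitted = 4πR²σT⁴. Equating and cancelling πR²:
T = ((1−a)S / 4σ)^(1/4) = (858 / (4 × 5.67×10⁻⁸))^(1/4) = (3.78×10^9)^(1/4).
T = 248 K.

T ≈ 248 K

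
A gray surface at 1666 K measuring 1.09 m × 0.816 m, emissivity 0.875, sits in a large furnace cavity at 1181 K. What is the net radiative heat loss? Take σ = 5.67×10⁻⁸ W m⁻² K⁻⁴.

Q ≈ 2.54×10^5 W

A = 1.09 × 0.816 = 0.889 m².
Q = εσA(T⁴ − T_s⁴). T⁴ − T_s⁴ = (1666)⁴ − (1181)⁴ = 7.70×10^12 − 1.95×10^12 = 5.76×10^12 K⁴.
Q = 0.875 × 5.67×10⁻⁸ × 0.889 × 5.76×10^12 = 2.54×10^5 W.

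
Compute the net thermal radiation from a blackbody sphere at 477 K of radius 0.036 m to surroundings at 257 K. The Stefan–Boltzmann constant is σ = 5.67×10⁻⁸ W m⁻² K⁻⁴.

A = 4πr² = 4π × (0.036)² = 0.0163 m².
Q = σA(T⁴ − T_s⁴). T⁴ − T_s⁴ = (477)⁴ − (257)⁴ = 5.18×10^10 − 4.36×10^9 = 4.74×10^10 K⁴.
Q = 5.67×10⁻⁸ × 0.0163 × 4.74×10^10 = 43.8 W.

Q ≈ 43.8 W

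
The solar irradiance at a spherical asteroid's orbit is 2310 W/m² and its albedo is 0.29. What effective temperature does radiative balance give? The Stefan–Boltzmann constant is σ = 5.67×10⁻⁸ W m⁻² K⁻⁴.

Power absorbed = (1−a)S·πR²; power emitted = 4πR²σT⁴. Equating and cancelling πR²:
T = ((1−a)S / 4σ)^(1/4) = (1640 / (4 × 5.67×10⁻⁸))^(1/4) = (7.23×10^9)^(1/4).
T = 292 K.

T ≈ 292 K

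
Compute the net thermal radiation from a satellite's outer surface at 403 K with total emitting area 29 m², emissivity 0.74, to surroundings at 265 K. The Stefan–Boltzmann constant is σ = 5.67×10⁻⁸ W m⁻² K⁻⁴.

Q = εσA(T⁴ − T_s⁴). T⁴ − T_s⁴ = (403)⁴ − (265)⁴ = 2.64×10^10 − 4.93×10^9 = 2.14×10^10 K⁴.
Q = 0.74 × 5.67×10⁻⁸ × 29.0 × 2.14×10^10 = 26100 W.

Q ≈ 26100 W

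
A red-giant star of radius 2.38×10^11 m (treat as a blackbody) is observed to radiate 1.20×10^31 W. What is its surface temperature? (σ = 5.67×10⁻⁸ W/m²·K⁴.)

A = 4πr² = 4π × (2.38×10^11)² = 7.12×10^23 m².
From P = σAT⁴, T = (P / σA)^(1/4) = (1.20×10^31 / (5.67×10⁻⁸ × 7.12×10^23))^(1/4).
T = (2.97×10^14)^(1/4) = 4150 K.

T ≈ 4150 K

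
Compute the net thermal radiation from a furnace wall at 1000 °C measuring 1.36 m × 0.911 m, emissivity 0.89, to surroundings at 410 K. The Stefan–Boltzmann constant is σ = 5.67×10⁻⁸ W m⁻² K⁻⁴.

A = 1.36 × 0.911 = 1.24 m².
Convert: 1000 °C = 1273 K.
Q = εσA(T⁴ − T_s⁴). T⁴ − T_s⁴ = (1273)⁴ − (410)⁴ = 2.63×10^12 − 2.83×10^10 = 2.60×10^12 K⁴.
Q = 0.89 × 5.67×10⁻⁸ × 1.24 × 2.60×10^12 = 1.62×10^5 W.

Q ≈ 1.62×10^5 W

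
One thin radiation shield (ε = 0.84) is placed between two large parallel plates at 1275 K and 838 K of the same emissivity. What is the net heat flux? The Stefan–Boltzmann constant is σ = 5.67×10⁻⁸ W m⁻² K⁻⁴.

Each of the 2 gaps contributes resistance (2/ε − 1) = 2/0.84 − 1 = 1.381; total = 2.762.
q = σ(T₁⁴ − T₂⁴) / 2.762 = 5.67×10⁻⁸ × 2.15×10^12 / 2.762 = 44100 W/m².

q ≈ 44100 W/m²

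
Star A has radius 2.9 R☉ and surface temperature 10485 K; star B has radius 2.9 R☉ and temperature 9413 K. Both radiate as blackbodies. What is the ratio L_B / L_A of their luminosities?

L = 4πR²σT⁴ ∝ R²T⁴, so L_B/L_A = (2.9/2.9)² × (9413/10485)⁴ = 1.00 × 0.650 = 0.650.

L_B/L_A ≈ 0.650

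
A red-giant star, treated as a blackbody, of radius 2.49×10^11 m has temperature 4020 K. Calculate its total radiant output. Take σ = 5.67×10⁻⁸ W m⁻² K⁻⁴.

P ≈ 1.15×10^31 W

A = 4πr² = 4π × (2.49×10^11)² = 7.79×10^23 m².
P = σAT⁴ = 5.67×10⁻⁸ × 7.79×10^23 × (4020)⁴ = 5.67×10⁻⁸ × 7.79×10^23 × 2.61×10^14.
P = 1.15×10^31 W.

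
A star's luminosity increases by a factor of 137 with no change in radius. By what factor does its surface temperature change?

P ∝ T⁴ ⇒ T ∝ P^(1/4), so T scales by (137)^(1/4) = 3.42.

factor ≈ 3.42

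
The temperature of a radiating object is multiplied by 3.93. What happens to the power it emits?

P ∝ T⁴, so the power scales as (3.93)⁴ = 239.

factor ≈ 239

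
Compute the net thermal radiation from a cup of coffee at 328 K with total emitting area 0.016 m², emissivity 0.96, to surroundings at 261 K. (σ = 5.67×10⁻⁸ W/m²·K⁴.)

Q = εσA(T⁴ − T_s⁴). T⁴ − T_s⁴ = (328)⁴ − (261)⁴ = 1.16×10^10 − 4.64×10^9 = 6.93×10^9 K⁴.
Q = 0.96 × 5.67×10⁻⁸ × 0.0160 × 6.93×10^9 = 6.04 W.

Q ≈ 6.04 W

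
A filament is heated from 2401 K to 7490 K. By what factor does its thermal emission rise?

ratio ≈ 94.7

P ∝ T⁴, so the ratio is (7490/2401)⁴ = (3.120)⁴ = 94.7.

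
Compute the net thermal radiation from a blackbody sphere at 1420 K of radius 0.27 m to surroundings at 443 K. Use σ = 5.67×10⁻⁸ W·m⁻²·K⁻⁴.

A = 4πr² = 4π × (0.27)² = 0.916 m².
Q = σA(T⁴ − T_s⁴). T⁴ − T_s⁴ = (1420)⁴ − (443)⁴ = 4.07×10^12 − 3.85×10^10 = 4.03×10^12 K⁴.
Q = 5.67×10⁻⁸ × 0.916 × 4.03×10^12 = 2.09×10^5 W.

Q ≈ 2.09×10^5 W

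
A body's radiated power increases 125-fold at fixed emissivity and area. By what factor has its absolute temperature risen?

P ∝ T⁴ ⇒ T ∝ P^(1/4), so T scales by (125)^(1/4) = 3.34.

factor ≈ 3.34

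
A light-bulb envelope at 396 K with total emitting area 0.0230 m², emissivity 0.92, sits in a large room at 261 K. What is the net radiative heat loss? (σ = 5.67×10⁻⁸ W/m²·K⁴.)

Q = εσA(T⁴ − T_s⁴). T⁴ − T_s⁴ = (396)⁴ − (261)⁴ = 2.46×10^10 − 4.64×10^9 = 2.00×10^10 K⁴.
Q = 0.92 × 5.67×10⁻⁸ × 0.0230 × 2.00×10^10 = 23.9 W.

Q ≈ 23.9 W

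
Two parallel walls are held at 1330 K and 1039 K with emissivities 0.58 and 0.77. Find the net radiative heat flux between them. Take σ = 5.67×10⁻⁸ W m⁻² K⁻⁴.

For two large parallel gray plates, q = σ(T₁⁴ − T₂⁴) / (1/ε₁ + 1/ε₂ − 1).
1/ε₁ + 1/ε₂ − 1 = 1/0.58 + 1/0.77 − 1 = 2.023.
T₁⁴ − T₂⁴ = 3.13×10^12 − 1.17×10^12 = 1.96×10^12 K⁴.
q = 5.67×10⁻⁸ × 1.96×10^12 / 2.023 = 55000 W/m².

q ≈ 55000 W/m²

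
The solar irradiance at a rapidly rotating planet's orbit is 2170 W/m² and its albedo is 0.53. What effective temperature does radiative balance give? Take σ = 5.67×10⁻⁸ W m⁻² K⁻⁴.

Power absorbed = (1−a)S·πR²; power emitted = 4πR²σT⁴. Equating and cancelling πR²:
T = ((1−a)S / 4σ)^(1/4) = (1020 / (4 × 5.67×10⁻⁸))^(1/4) = (4.50×10^9)^(1/4).
T = 259 K.

T ≈ 259 K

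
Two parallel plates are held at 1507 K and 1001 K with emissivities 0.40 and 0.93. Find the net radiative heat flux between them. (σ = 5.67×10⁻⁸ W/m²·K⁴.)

q ≈ 91500 W/m²

For two large parallel gray plates, q = σ(T₁⁴ − T₂⁴) / (1/ε₁ + 1/ε₂ − 1).
1/ε₁ + 1/ε₂ − 1 = 1/0.40 + 1/0.93 − 1 = 2.575.
T₁⁴ − T₂⁴ = 5.16×10^12 − 1.00×10^12 = 4.15×10^12 K⁴.
q = 5.67×10⁻⁸ × 4.15×10^12 / 2.575 = 91500 W/m².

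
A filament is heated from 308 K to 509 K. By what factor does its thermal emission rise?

ratio ≈ 7.46

P ∝ T⁴, so the ratio is (509/308)⁴ = (1.653)⁴ = 7.46.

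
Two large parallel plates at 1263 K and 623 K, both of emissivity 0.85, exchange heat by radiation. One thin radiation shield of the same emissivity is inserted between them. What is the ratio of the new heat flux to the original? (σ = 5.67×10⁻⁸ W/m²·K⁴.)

ratio ≈ 0.500

With N identical shields there are N+1 = 2 gaps in series, each with the same radiative resistance, so the flux falls to 1/(N+1) of its unshielded value.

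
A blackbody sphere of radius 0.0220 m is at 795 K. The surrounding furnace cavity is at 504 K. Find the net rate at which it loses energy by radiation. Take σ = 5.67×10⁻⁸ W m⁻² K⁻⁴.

A = 4πr² = 4π × (0.0220)² = 6.08×10^-3 m².
Q = σA(T⁴ − T_s⁴). T⁴ − T_s⁴ = (795)⁴ − (504)⁴ = 3.99×10^11 − 6.45×10^10 = 3.35×10^11 K⁴.
Q = 5.67×10⁻⁸ × 6.08×10^-3 × 3.35×10^11 = 116 W.

Q ≈ 116 W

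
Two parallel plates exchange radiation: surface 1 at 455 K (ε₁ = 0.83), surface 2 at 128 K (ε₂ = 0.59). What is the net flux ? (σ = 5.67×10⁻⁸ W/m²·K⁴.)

For two large parallel gray plates, q = σ(T₁⁴ − T₂⁴) / (1/ε₁ + 1/ε₂ − 1).
1/ε₁ + 1/ε₂ − 1 = 1/0.83 + 1/0.59 − 1 = 1.900.
T₁⁴ − T₂⁴ = 4.29×10^10 − 2.68×10^8 = 4.26×10^10 K⁴.
q = 5.67×10⁻⁸ × 4.26×10^10 / 1.900 = 1270 W/m².

q ≈ 1270 W/m²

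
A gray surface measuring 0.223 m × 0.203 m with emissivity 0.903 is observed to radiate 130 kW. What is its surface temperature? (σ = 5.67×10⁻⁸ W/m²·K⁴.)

T ≈ 2740 K

A = 0.223 × 0.203 = 0.0453 m².
From P = εσAT⁴, T = (P / εσA)^(1/4) = (1.30×10^5 / (0.903 × 5.67×10⁻⁸ × 0.0453))^(1/4).
T = (5.61×10^13)^(1/4) = 2740 K.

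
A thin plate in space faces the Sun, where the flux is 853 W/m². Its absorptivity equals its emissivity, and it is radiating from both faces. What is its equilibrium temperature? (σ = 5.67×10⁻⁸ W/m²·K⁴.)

T ≈ 294 K

Absorbed flux αS = emitted flux 2εσT⁴ per unit area; with α = ε this gives T = (S/2σ)^(1/4).
T = (853 / (2 × 5.67×10⁻⁸))^(1/4) = (7.52×10^9)^(1/4).
T = 294 K.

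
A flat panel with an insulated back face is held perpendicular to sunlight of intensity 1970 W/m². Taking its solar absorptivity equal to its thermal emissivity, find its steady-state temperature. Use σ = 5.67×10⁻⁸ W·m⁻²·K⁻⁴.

T ≈ 432 K

Absorbed flux αS = emitted flux εσT⁴ (one radiating face); with α = ε, T = (S/σ)^(1/4).
T = (1970 / 5.67×10⁻⁸)^(1/4) = (3.47×10^10)^(1/4).
T = 432 K.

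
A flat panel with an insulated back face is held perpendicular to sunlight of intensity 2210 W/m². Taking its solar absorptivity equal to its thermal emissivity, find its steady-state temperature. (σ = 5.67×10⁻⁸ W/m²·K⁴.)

Absorbed flux αS = emitted flux εσT⁴ (one radiating face); with α = ε, T = (S/σ)^(1/4).
T = (2210 / 5.67×10⁻⁸)^(1/4) = (3.90×10^10)^(1/4).
T = 444 K.

T ≈ 444 K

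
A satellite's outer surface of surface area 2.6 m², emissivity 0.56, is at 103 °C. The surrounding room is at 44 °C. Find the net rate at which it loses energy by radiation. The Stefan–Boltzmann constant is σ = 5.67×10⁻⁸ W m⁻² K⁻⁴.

Convert: 103 °C = 376 K; 44 °C = 317 K.
Q = εσA(T⁴ − T_s⁴). T⁴ − T_s⁴ = (376)⁴ − (317)⁴ = 2.00×10^10 − 1.01×10^10 = 9.89×10^9 K⁴.
Q = 0.56 × 5.67×10⁻⁸ × 2.60 × 9.89×10^9 = 816 W.

Q ≈ 816 W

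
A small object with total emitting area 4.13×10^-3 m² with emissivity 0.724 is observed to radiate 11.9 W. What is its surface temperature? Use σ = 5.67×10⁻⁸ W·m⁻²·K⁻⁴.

T ≈ 515 K

From P = εσAT⁴, T = (P / εσA)^(1/4) = (11.9 / (0.724 × 5.67×10⁻⁸ × 4.13×10^-3))^(1/4).
T = (7.02×10^10)^(1/4) = 515 K.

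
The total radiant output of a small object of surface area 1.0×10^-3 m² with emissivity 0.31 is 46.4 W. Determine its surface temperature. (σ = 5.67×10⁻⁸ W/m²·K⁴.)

T ≈ 1270 K

From P = εσAT⁴, T = (P / εσA)^(1/4) = (46.4 / (0.31 × 5.67×10⁻⁸ × 1.00×10^-3))^(1/4).
T = (2.64×10^12)^(1/4) = 1270 K.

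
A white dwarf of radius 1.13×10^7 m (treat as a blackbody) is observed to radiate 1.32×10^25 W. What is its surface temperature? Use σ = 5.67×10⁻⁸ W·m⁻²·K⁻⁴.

T ≈ 19500 K

A = 4πr² = 4π × (1.13×10^7)² = 1.60×10^15 m².
From P = σAT⁴, T = (P / σA)^(1/4) = (1.32×10^25 / (5.67×10⁻⁸ × 1.60×10^15))^(1/4).
T = (1.45×10^17)^(1/4) = 19500 K.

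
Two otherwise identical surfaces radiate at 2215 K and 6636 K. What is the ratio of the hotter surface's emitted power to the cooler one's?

P ∝ T⁴, so the ratio is (6636/2215)⁴ = (2.996)⁴ = 80.6.

ratio ≈ 80.6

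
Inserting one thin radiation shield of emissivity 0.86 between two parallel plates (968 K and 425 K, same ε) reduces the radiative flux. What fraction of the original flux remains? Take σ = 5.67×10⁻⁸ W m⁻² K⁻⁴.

With N identical shields there are N+1 = 2 gaps in series, each with the same radiative resistance, so the flux falls to 1/(N+1) of its unshielded value.

ratio ≈ 0.500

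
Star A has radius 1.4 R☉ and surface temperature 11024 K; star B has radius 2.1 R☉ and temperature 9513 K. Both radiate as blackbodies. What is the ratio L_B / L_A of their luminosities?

L_B/L_A ≈ 1.25

L = 4πR²σT⁴ ∝ R²T⁴, so L_B/L_A = (2.1/1.4)² × (9513/11024)⁴ = 2.25 × 0.555 = 1.25.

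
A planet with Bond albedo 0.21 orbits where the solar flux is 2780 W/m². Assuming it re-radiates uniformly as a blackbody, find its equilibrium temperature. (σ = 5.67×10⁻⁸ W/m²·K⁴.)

Power absorbed = (1−a)S·πR²; power emitted = 4πR²σT⁴. Equating and cancelling πR²:
T = ((1−a)S / 4σ)^(1/4) = (2200 / (4 × 5.67×10⁻⁸))^(1/4) = (9.68×10^9)^(1/4).
T = 314 K.

T ≈ 314 K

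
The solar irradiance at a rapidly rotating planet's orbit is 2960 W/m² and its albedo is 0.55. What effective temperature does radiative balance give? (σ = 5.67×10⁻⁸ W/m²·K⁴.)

Power absorbed = (1−a)S·πR²; power emitted = 4πR²σT⁴. Equating and cancelling πR²:
T = ((1−a)S / 4σ)^(1/4) = (1330 / (4 × 5.67×10⁻⁸))^(1/4) = (5.87×10^9)^(1/4).
T = 277 K.

T ≈ 277 K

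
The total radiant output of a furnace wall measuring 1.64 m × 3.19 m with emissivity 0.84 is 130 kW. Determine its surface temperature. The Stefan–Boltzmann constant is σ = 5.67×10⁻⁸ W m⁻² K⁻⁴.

T ≈ 850 K

A = 1.64 × 3.19 = 5.23 m².
From P = εσAT⁴, T = (P / εσA)^(1/4) = (1.30×10^5 / (0.84 × 5.67×10⁻⁸ × 5.23))^(1/4).
T = (5.22×10^11)^(1/4) = 850 K.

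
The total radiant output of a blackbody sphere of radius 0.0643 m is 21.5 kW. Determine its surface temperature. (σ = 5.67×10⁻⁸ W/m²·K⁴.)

A = 4πr² = 4π × (0.0643)² = 0.0520 m².
From P = σAT⁴, T = (P / σA)^(1/4) = (21500 / (5.67×10⁻⁸ × 0.0520))^(1/4).
T = (7.30×10^12)^(1/4) = 1640 K.

T ≈ 1640 K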